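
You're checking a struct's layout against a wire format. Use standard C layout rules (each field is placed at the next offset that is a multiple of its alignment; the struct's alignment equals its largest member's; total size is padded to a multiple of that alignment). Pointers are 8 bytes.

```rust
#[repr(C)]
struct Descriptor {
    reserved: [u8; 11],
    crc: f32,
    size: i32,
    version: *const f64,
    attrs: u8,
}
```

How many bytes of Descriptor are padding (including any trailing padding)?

reserved at 0 (size 11, align 1) → ends 11
pad 1 to align 4 for crc
crc at 12 (size 4, align 4) → ends 16
size at 16 (size 4, align 4) → ends 20
pad 4 to align 8 for version
version at 24 (size 8, align 8) → ends 32
attrs at 32 (size 1, align 1) → ends 33
tail pad 7 to reach multiple of 8
total 40 bytes, alignment 8
data bytes 28, size 40 → padding 12

12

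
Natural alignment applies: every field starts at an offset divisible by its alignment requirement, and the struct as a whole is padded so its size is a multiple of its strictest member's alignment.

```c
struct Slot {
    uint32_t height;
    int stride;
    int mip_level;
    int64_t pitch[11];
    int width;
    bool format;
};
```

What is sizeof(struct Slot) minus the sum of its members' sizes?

0..4  height  (4B, 4-aligned)
4..8  stride  (4B, 4-aligned)
8..12  mip_level  (4B, 4-aligned)
12..16  -- padding (4B)
16..104  pitch  (88B, 8-aligned)
104..108  width  (4B, 4-aligned)
108..109  format  (1B, 1-aligned)
109..112  -- tail padding (3B)
sizeof = 112, alignof = 8
data bytes 105, size 112 → padding 7

7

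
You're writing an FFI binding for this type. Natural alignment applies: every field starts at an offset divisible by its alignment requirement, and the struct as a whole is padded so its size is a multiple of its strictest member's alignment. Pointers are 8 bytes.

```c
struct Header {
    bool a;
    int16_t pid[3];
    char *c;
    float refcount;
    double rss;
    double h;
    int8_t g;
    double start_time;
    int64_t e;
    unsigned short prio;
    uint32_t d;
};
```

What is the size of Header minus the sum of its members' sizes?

a at 0 (size 1, align 1) → ends 1
pad 1 to align 2 for pid
pid at 2 (size 6, align 2) → ends 8
c at 8 (size 8, align 8) → ends 16
refcount at 16 (size 4, align 4) → ends 20
pad 4 to align 8 for rss
rss at 24 (size 8, align 8) → ends 32
h at 32 (size 8, align 8) → ends 40
g at 40 (size 1, align 1) → ends 41
pad 7 to align 8 for start_time
start_time at 48 (size 8, align 8) → ends 56
e at 56 (size 8, align 8) → ends 64
prio at 64 (size 2, align 2) → ends 66
pad 2 to align 4 for d
d at 68 (size 4, align 4) → ends 72
total 72 bytes, alignment 8
data bytes 58, size 72 → padding 14

14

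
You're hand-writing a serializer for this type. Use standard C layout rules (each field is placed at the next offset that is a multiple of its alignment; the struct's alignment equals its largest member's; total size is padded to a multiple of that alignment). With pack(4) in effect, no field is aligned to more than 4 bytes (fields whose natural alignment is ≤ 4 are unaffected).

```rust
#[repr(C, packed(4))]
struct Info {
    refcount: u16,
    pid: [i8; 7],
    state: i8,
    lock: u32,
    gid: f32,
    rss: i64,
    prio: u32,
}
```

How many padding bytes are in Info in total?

2

refcount at 0 (size 2, align 2) → ends 2
pid at 2 (size 7, align 1) → ends 9
state at 9 (size 1, align 1) → ends 10
pad 2 to align 4 for lock
lock at 12 (size 4, align 4) → ends 16
gid at 16 (size 4, align 4) → ends 20
rss at 20 (size 8, align 4) → ends 28
prio at 28 (size 4, align 4) → ends 32
total 32 bytes, alignment 4
data bytes 30, size 32 → padding 2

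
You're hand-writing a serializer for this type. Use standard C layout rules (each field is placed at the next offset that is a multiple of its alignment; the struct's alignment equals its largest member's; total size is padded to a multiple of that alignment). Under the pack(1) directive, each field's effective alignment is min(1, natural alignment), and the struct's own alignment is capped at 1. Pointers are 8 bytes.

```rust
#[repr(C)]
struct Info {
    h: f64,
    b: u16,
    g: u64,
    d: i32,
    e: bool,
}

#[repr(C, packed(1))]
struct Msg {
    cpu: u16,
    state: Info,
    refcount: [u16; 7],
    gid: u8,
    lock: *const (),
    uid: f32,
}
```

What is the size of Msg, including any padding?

61 bytes

Info: h at 0 (size 8, align 8) → ends 8; b at 8 (size 2, align 2) → ends 10; pad 6 to align 8 for g; g at 16 (size 8, align 8) → ends 24; d at 24 (size 4, align 4) → ends 28; e at 28 (size 1, align 1) → ends 29; tail pad 3 to reach multiple of 8; total 32 bytes, alignment 8
cpu at 0 (size 2, align 1) → ends 2
state at 2 (size 32, align 1) → ends 34
refcount at 34 (size 14, align 1) → ends 48
gid at 48 (size 1, align 1) → ends 49
lock at 49 (size 8, align 1) → ends 57
uid at 57 (size 4, align 1) → ends 61
total 61 bytes, alignment 1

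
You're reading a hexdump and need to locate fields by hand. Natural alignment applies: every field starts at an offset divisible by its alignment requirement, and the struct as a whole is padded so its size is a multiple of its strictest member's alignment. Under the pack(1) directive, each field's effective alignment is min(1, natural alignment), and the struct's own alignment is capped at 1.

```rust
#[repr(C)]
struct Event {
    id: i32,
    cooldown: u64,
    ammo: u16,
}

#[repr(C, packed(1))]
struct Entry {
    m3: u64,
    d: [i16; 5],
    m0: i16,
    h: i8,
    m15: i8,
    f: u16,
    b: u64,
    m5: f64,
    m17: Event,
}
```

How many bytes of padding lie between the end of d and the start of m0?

Event: id at 0 (size 4, align 4) → ends 4; pad 4 to align 8 for cooldown; cooldown at 8 (size 8, align 8) → ends 16; ammo at 16 (size 2, align 2) → ends 18; tail pad 6 to reach multiple of 8; total 24 bytes, alignment 8
m3 at 0 (size 8, align 1) → ends 8
d at 8 (size 10, align 1) → ends 18
m0 at 18 (size 2, align 1) → ends 20

0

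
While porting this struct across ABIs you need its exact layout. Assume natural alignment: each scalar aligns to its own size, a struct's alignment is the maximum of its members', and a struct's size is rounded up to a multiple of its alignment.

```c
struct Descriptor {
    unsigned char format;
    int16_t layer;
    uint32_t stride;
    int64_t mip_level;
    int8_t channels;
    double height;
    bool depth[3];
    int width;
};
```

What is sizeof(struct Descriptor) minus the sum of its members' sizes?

9

0..1  format  (1B, 1-aligned)
1..2  -- padding (1B)
2..4  layer  (2B, 2-aligned)
4..8  stride  (4B, 4-aligned)
8..16  mip_level  (8B, 8-aligned)
16..17  channels  (1B, 1-aligned)
17..24  -- padding (7B)
24..32  height  (8B, 8-aligned)
32..35  depth  (3B, 1-aligned)
35..36  -- padding (1B)
36..40  width  (4B, 4-aligned)
sizeof = 40, alignof = 8
data bytes 31, size 40 → padding 9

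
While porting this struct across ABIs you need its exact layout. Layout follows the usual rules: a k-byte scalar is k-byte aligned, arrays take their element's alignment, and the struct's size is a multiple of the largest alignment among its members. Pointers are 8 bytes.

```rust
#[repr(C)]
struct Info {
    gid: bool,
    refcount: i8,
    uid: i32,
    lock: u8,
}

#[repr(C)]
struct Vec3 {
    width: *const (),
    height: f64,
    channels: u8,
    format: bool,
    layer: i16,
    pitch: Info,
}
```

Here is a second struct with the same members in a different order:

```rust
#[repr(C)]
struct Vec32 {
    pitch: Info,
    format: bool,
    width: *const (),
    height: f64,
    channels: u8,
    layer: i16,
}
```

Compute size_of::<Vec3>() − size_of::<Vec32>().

-8

Info: gid at 0 (size 1, align 1) → ends 1; refcount at 1 (size 1, align 1) → ends 2; pad 2 to align 4 for uid; uid at 4 (size 4, align 4) → ends 8; lock at 8 (size 1, align 1) → ends 9; tail pad 3 to reach multiple of 4; total 12 bytes, alignment 4
width at 0 (size 8, align 8) → ends 8
height at 8 (size 8, align 8) → ends 16
channels at 16 (size 1, align 1) → ends 17
format at 17 (size 1, align 1) → ends 18
layer at 18 (size 2, align 2) → ends 20
pitch at 20 (size 12, align 4) → ends 32
total 32 bytes, alignment 8
— Vec32 —
pitch at 0 (size 12, align 4) → ends 12
format at 12 (size 1, align 1) → ends 13
pad 3 to align 8 for width
width at 16 (size 8, align 8) → ends 24
height at 24 (size 8, align 8) → ends 32
channels at 32 (size 1, align 1) → ends 33
pad 1 to align 2 for layer
layer at 34 (size 2, align 2) → ends 36
tail pad 4 to reach multiple of 8
total 40 bytes, alignment 8
32 − 40 = -8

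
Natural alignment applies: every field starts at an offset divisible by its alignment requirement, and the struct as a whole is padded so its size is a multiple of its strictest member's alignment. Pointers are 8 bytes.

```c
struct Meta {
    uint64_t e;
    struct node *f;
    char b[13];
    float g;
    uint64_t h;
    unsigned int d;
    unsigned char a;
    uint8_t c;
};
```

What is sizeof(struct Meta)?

56 bytes

0..8  e  (8B, 8-aligned)
8..16  f  (8B, 8-aligned)
16..29  b  (13B, 1-aligned)
29..32  -- padding (3B)
32..36  g  (4B, 4-aligned)
36..40  -- padding (4B)
40..48  h  (8B, 8-aligned)
48..52  d  (4B, 4-aligned)
52..53  a  (1B, 1-aligned)
53..54  c  (1B, 1-aligned)
54..56  -- tail padding (2B)
sizeof = 56, alignof = 8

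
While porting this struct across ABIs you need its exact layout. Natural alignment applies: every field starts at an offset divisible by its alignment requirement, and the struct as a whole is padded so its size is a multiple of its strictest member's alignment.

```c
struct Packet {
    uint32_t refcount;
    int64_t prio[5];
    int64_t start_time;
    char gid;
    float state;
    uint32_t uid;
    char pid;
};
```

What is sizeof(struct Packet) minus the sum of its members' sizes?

@0: refcount [4B, align 4] → 4
+4 pad (align 8)
@8: prio [40B, align 8] → 48
@48: start_time [8B, align 8] → 56
@56: gid [1B, align 1] → 57
+3 pad (align 4)
@60: state [4B, align 4] → 64
@64: uid [4B, align 4] → 68
@68: pid [1B, align 1] → 69
+3 tail pad (align 8)
size 72, align 8
data bytes 62, size 72 → padding 10

10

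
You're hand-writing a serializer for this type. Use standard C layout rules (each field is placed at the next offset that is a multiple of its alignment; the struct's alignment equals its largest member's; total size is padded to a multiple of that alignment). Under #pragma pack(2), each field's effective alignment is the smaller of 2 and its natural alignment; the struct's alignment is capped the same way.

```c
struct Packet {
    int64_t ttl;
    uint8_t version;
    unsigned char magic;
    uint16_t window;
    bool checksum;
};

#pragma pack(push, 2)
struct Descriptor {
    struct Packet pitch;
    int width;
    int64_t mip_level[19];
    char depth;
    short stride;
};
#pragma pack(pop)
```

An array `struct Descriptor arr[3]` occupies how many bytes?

528

Packet: ttl at 0 (size 8, align 8) → ends 8; version at 8 (size 1, align 1) → ends 9; magic at 9 (size 1, align 1) → ends 10; window at 10 (size 2, align 2) → ends 12; checksum at 12 (size 1, align 1) → ends 13; tail pad 3 to reach multiple of 8; total 16 bytes, alignment 8
pitch at 0 (size 16, align 2) → ends 16
width at 16 (size 4, align 2) → ends 20
mip_level at 20 (size 152, align 2) → ends 172
depth at 172 (size 1, align 1) → ends 173
pad 1 to align 2 for stride
stride at 174 (size 2, align 2) → ends 176
total 176 bytes, alignment 2
array of 3: 3 × 176 = 528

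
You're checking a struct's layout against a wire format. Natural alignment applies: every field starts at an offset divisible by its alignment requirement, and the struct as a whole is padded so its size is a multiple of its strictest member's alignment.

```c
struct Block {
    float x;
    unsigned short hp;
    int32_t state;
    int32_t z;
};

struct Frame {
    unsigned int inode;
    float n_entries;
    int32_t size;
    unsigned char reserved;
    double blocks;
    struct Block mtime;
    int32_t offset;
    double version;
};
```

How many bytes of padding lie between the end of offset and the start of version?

4

Block: 0..4  x  (4B, 4-aligned); 4..6  hp  (2B, 2-aligned); 6..8  -- padding (2B); 8..12  state  (4B, 4-aligned); 12..16  z  (4B, 4-aligned); sizeof = 16, alignof = 4
0..4  inode  (4B, 4-aligned)
4..8  n_entries  (4B, 4-aligned)
8..12  size  (4B, 4-aligned)
12..13  reserved  (1B, 1-aligned)
13..16  -- padding (3B)
16..24  blocks  (8B, 8-aligned)
24..40  mtime  (16B, 4-aligned)
40..44  offset  (4B, 4-aligned)
44..48  -- padding (4B)
48..56  version  (8B, 8-aligned)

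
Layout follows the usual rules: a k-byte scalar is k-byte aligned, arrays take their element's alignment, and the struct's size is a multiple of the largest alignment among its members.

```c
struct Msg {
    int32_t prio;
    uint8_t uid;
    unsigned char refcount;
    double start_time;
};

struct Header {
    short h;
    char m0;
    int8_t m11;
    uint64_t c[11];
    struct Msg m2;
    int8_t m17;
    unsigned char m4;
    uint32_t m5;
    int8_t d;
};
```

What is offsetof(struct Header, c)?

8

Msg: 0..4  prio  (4B, 4-aligned); 4..5  uid  (1B, 1-aligned); 5..6  refcount  (1B, 1-aligned); 6..8  -- padding (2B); 8..16  start_time  (8B, 8-aligned); sizeof = 16, alignof = 8
0..2  h  (2B, 2-aligned)
2..3  m0  (1B, 1-aligned)
3..4  m11  (1B, 1-aligned)
4..8  -- padding (4B)
8..96  c  (88B, 8-aligned)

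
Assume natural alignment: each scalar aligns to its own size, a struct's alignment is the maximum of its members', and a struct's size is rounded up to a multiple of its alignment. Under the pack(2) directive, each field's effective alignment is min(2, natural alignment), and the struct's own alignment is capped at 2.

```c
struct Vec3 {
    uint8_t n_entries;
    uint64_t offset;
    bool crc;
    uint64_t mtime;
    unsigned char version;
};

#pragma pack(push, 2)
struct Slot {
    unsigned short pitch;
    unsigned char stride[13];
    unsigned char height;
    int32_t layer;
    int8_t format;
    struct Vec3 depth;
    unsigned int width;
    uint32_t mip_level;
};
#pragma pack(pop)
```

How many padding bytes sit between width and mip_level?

Vec3: n_entries at 0 (size 1, align 1) → ends 1; pad 7 to align 8 for offset; offset at 8 (size 8, align 8) → ends 16; crc at 16 (size 1, align 1) → ends 17; pad 7 to align 8 for mtime; mtime at 24 (size 8, align 8) → ends 32; version at 32 (size 1, align 1) → ends 33; tail pad 7 to reach multiple of 8; total 40 bytes, alignment 8
pitch at 0 (size 2, align 2) → ends 2
stride at 2 (size 13, align 1) → ends 15
height at 15 (size 1, align 1) → ends 16
layer at 16 (size 4, align 2) → ends 20
format at 20 (size 1, align 1) → ends 21
pad 1 to align 2 for depth
depth at 22 (size 40, align 2) → ends 62
width at 62 (size 4, align 2) → ends 66
mip_level at 66 (size 4, align 2) → ends 70

0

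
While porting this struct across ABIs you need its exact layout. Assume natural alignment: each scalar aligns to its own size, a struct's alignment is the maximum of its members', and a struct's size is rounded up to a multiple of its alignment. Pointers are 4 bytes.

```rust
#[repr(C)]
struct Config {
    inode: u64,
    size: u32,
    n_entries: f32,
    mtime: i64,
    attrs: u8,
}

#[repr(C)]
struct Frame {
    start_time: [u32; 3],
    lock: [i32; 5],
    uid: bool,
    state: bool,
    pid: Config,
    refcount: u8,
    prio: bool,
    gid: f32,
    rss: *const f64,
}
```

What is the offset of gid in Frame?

76

Config: @0: inode [8B, align 8] → 8; @8: size [4B, align 4] → 12; @12: n_entries [4B, align 4] → 16; @16: mtime [8B, align 8] → 24; @24: attrs [1B, align 1] → 25; +7 tail pad (align 8); size 32, align 8
@0: start_time [12B, align 4] → 12
@12: lock [20B, align 4] → 32
@32: uid [1B, align 1] → 33
@33: state [1B, align 1] → 34
+6 pad (align 8)
@40: pid [32B, align 8] → 72
@72: refcount [1B, align 1] → 73
@73: prio [1B, align 1] → 74
+2 pad (align 4)
@76: gid [4B, align 4] → 80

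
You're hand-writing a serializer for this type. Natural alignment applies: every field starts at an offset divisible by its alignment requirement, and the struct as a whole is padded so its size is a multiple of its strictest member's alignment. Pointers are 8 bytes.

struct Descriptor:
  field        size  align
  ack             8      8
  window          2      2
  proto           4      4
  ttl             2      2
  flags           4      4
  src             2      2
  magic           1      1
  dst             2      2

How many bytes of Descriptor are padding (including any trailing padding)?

7

@0: ack [8B, align 8] → 8
@8: window [2B, align 2] → 10
+2 pad (align 4)
@12: proto [4B, align 4] → 16
@16: ttl [2B, align 2] → 18
+2 pad (align 4)
@20: flags [4B, align 4] → 24
@24: src [2B, align 2] → 26
@26: magic [1B, align 1] → 27
+1 pad (align 2)
@28: dst [2B, align 2] → 30
+2 tail pad (align 8)
size 32, align 8
data bytes 25, size 32 → padding 7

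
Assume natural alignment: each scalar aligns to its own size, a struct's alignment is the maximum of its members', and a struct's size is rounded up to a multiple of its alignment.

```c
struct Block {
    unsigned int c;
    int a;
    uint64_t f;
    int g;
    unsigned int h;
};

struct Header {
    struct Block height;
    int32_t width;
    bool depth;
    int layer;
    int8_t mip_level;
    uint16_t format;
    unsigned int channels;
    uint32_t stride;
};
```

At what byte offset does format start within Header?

38

Block: @0: c [4B, align 4] → 4; @4: a [4B, align 4] → 8; @8: f [8B, align 8] → 16; @16: g [4B, align 4] → 20; @20: h [4B, align 4] → 24; size 24, align 8
@0: height [24B, align 8] → 24
@24: width [4B, align 4] → 28
@28: depth [1B, align 1] → 29
+3 pad (align 4)
@32: layer [4B, align 4] → 36
@36: mip_level [1B, align 1] → 37
+1 pad (align 2)
@38: format [2B, align 2] → 40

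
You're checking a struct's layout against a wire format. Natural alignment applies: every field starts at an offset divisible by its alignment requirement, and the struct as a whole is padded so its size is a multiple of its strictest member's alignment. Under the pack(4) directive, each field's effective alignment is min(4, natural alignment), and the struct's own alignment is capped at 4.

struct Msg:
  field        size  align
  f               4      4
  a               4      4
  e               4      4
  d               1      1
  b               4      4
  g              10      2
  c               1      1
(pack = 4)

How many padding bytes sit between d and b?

f at 0 (size 4, align 4) → ends 4
a at 4 (size 4, align 4) → ends 8
e at 8 (size 4, align 4) → ends 12
d at 12 (size 1, align 1) → ends 13
pad 3 to align 4 for b
b at 16 (size 4, align 4) → ends 20

3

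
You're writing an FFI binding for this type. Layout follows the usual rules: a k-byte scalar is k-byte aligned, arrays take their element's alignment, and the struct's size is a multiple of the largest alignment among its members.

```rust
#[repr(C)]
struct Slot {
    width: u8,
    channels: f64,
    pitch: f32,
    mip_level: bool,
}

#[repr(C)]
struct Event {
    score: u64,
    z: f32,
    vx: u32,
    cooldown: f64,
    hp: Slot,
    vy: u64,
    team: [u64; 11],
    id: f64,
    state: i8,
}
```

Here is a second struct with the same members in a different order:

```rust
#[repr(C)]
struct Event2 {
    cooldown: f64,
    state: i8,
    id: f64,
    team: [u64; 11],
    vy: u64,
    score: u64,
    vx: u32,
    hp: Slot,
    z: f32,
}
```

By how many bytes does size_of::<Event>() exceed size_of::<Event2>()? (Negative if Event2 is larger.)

-8

Slot: width at 0 (size 1, align 1) → ends 1; pad 7 to align 8 for channels; channels at 8 (size 8, align 8) → ends 16; pitch at 16 (size 4, align 4) → ends 20; mip_level at 20 (size 1, align 1) → ends 21; tail pad 3 to reach multiple of 8; total 24 bytes, alignment 8
score at 0 (size 8, align 8) → ends 8
z at 8 (size 4, align 4) → ends 12
vx at 12 (size 4, align 4) → ends 16
cooldown at 16 (size 8, align 8) → ends 24
hp at 24 (size 24, align 8) → ends 48
vy at 48 (size 8, align 8) → ends 56
team at 56 (size 88, align 8) → ends 144
id at 144 (size 8, align 8) → ends 152
state at 152 (size 1, align 1) → ends 153
tail pad 7 to reach multiple of 8
total 160 bytes, alignment 8
— Event2 —
cooldown at 0 (size 8, align 8) → ends 8
state at 8 (size 1, align 1) → ends 9
pad 7 to align 8 for id
id at 16 (size 8, align 8) → ends 24
team at 24 (size 88, align 8) → ends 112
vy at 112 (size 8, align 8) → ends 120
score at 120 (size 8, align 8) → ends 128
vx at 128 (size 4, align 4) → ends 132
pad 4 to align 8 for hp
hp at 136 (size 24, align 8) → ends 160
z at 160 (size 4, align 4) → ends 164
tail pad 4 to reach multiple of 8
total 168 bytes, alignment 8
160 − 168 = -8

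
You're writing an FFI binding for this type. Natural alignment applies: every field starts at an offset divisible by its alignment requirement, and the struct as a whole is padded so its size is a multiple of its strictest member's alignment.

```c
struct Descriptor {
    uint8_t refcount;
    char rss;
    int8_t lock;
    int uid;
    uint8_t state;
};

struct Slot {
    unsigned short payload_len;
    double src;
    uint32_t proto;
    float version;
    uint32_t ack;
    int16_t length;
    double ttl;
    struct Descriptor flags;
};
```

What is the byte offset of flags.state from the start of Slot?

Descriptor: 0..1  refcount  (1B, 1-aligned); 1..2  rss  (1B, 1-aligned); 2..3  lock  (1B, 1-aligned); 3..4  -- padding (1B); 4..8  uid  (4B, 4-aligned); 8..9  state  (1B, 1-aligned); 9..12  -- tail padding (3B); sizeof = 12, alignof = 4
0..2  payload_len  (2B, 2-aligned)
2..8  -- padding (6B)
8..16  src  (8B, 8-aligned)
16..20  proto  (4B, 4-aligned)
20..24  version  (4B, 4-aligned)
24..28  ack  (4B, 4-aligned)
28..30  length  (2B, 2-aligned)
30..32  -- padding (2B)
32..40  ttl  (8B, 8-aligned)
40..52  flags  (12B, 4-aligned)
within Descriptor: state at 8
40 + 8 = 48

48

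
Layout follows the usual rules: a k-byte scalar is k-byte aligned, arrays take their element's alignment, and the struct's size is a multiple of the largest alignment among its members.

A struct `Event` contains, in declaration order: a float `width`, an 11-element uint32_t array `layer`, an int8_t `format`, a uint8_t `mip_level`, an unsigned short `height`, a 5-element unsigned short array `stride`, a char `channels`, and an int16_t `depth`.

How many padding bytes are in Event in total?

3

width at 0 (size 4, align 4) → ends 4
layer at 4 (size 44, align 4) → ends 48
format at 48 (size 1, align 1) → ends 49
mip_level at 49 (size 1, align 1) → ends 50
height at 50 (size 2, align 2) → ends 52
stride at 52 (size 10, align 2) → ends 62
channels at 62 (size 1, align 1) → ends 63
pad 1 to align 2 for depth
depth at 64 (size 2, align 2) → ends 66
tail pad 2 to reach multiple of 4
total 68 bytes, alignment 4
data bytes 65, size 68 → padding 3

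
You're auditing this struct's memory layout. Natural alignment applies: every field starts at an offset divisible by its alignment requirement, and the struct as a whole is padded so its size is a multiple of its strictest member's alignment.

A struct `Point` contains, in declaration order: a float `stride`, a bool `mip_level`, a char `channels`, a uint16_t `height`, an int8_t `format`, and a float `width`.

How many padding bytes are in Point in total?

3

0..4  stride  (4B, 4-aligned)
4..5  mip_level  (1B, 1-aligned)
5..6  channels  (1B, 1-aligned)
6..8  height  (2B, 2-aligned)
8..9  format  (1B, 1-aligned)
9..12  -- padding (3B)
12..16  width  (4B, 4-aligned)
sizeof = 16, alignof = 4
data bytes 13, size 16 → padding 3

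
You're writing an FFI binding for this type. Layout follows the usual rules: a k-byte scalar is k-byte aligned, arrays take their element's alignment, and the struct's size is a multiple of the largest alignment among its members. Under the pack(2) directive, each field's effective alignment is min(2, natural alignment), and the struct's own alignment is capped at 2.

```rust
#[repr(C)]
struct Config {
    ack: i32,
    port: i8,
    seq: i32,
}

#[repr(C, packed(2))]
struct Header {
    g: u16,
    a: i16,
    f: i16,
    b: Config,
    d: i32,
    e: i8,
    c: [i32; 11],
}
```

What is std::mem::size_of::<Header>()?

Config: 0..4  ack  (4B, 4-aligned); 4..5  port  (1B, 1-aligned); 5..8  -- padding (3B); 8..12  seq  (4B, 4-aligned); sizeof = 12, alignof = 4
0..2  g  (2B, 2-aligned)
2..4  a  (2B, 2-aligned)
4..6  f  (2B, 2-aligned)
6..18  b  (12B, 2-aligned)
18..22  d  (4B, 2-aligned)
22..23  e  (1B, 1-aligned)
23..24  -- padding (1B)
24..68  c  (44B, 2-aligned)
sizeof = 68, alignof = 2

68 bytes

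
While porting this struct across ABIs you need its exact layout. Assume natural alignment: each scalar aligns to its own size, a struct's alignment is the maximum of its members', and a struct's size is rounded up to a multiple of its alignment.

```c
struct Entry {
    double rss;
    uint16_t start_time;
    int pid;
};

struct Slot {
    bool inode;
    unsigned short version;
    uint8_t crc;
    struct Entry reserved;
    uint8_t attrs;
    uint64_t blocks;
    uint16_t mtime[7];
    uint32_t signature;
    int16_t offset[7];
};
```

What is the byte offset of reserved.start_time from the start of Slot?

16

Entry: @0: rss [8B, align 8] → 8; @8: start_time [2B, align 2] → 10; +2 pad (align 4); @12: pid [4B, align 4] → 16; size 16, align 8
@0: inode [1B, align 1] → 1
+1 pad (align 2)
@2: version [2B, align 2] → 4
@4: crc [1B, align 1] → 5
+3 pad (align 8)
@8: reserved [16B, align 8] → 24
within Entry: start_time at 8
8 + 8 = 16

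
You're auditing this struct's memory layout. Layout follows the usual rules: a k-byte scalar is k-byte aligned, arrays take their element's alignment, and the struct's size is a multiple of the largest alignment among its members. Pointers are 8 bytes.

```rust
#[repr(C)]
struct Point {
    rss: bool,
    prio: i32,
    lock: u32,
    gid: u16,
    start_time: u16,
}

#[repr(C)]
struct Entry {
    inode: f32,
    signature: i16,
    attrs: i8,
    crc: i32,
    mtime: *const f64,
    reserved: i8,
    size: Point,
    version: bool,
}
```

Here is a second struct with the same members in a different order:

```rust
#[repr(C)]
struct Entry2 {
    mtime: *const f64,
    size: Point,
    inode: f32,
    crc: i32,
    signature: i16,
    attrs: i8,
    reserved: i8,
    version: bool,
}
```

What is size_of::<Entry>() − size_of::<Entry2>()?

8

Point: @0: rss [1B, align 1] → 1; +3 pad (align 4); @4: prio [4B, align 4] → 8; @8: lock [4B, align 4] → 12; @12: gid [2B, align 2] → 14; @14: start_time [2B, align 2] → 16; size 16, align 4
@0: inode [4B, align 4] → 4
@4: signature [2B, align 2] → 6
@6: attrs [1B, align 1] → 7
+1 pad (align 4)
@8: crc [4B, align 4] → 12
+4 pad (align 8)
@16: mtime [8B, align 8] → 24
@24: reserved [1B, align 1] → 25
+3 pad (align 4)
@28: size [16B, align 4] → 44
@44: version [1B, align 1] → 45
+3 tail pad (align 8)
size 48, align 8
— Entry2 —
@0: mtime [8B, align 8] → 8
@8: size [16B, align 4] → 24
@24: inode [4B, align 4] → 28
@28: crc [4B, align 4] → 32
@32: signature [2B, align 2] → 34
@34: attrs [1B, align 1] → 35
@35: reserved [1B, align 1] → 36
@36: version [1B, align 1] → 37
+3 tail pad (align 8)
size 40, align 8
48 − 40 = 8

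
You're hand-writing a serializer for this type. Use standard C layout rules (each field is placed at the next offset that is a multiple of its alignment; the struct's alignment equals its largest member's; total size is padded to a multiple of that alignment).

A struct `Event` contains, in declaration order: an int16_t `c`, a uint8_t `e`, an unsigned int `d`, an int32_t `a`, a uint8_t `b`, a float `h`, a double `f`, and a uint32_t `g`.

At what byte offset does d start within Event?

@0: c [2B, align 2] → 2
@2: e [1B, align 1] → 3
+1 pad (align 4)
@4: d [4B, align 4] → 8

4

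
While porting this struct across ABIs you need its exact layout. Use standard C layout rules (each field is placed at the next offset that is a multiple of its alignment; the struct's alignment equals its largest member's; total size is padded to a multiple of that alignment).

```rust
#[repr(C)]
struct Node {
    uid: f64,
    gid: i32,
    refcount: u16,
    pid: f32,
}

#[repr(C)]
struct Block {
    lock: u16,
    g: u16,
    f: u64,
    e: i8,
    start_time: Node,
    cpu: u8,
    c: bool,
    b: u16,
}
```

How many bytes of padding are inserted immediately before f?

4

Node: uid at 0 (size 8, align 8) → ends 8; gid at 8 (size 4, align 4) → ends 12; refcount at 12 (size 2, align 2) → ends 14; pad 2 to align 4 for pid; pid at 16 (size 4, align 4) → ends 20; tail pad 4 to reach multiple of 8; total 24 bytes, alignment 8
lock at 0 (size 2, align 2) → ends 2
g at 2 (size 2, align 2) → ends 4
pad 4 to align 8 for f
f at 8 (size 8, align 8) → ends 16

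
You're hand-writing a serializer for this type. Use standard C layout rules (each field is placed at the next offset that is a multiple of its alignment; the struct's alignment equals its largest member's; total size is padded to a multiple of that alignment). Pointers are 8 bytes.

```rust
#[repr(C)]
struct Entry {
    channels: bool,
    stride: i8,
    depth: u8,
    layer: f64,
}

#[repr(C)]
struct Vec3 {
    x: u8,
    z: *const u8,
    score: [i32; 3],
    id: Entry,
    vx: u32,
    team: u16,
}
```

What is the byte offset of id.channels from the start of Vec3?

Entry: @0: channels [1B, align 1] → 1; @1: stride [1B, align 1] → 2; @2: depth [1B, align 1] → 3; +5 pad (align 8); @8: layer [8B, align 8] → 16; size 16, align 8
@0: x [1B, align 1] → 1
+7 pad (align 8)
@8: z [8B, align 8] → 16
@16: score [12B, align 4] → 28
+4 pad (align 8)
@32: id [16B, align 8] → 48
within Entry: channels at 0
32 + 0 = 32

32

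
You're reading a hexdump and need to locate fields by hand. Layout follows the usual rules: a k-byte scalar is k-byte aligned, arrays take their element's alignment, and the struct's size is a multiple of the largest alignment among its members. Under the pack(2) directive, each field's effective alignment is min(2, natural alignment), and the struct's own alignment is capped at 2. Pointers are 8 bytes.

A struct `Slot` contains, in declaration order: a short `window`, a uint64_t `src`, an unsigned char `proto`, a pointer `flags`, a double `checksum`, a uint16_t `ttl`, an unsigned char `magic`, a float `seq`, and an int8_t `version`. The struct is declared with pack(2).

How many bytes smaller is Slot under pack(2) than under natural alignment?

natural layout:
  window at 0 (size 2, align 2) → ends 2
  pad 6 to align 8 for src
  src at 8 (size 8, align 8) → ends 16
  proto at 16 (size 1, align 1) → ends 17
  pad 7 to align 8 for flags
  flags at 24 (size 8, align 8) → ends 32
  checksum at 32 (size 8, align 8) → ends 40
  ttl at 40 (size 2, align 2) → ends 42
  magic at 42 (size 1, align 1) → ends 43
  pad 1 to align 4 for seq
  seq at 44 (size 4, align 4) → ends 48
  version at 48 (size 1, align 1) → ends 49
  tail pad 7 to reach multiple of 8
  total 56 bytes, alignment 8
packed(2) layout:
  window at 0 (size 2, align 2) → ends 2
  src at 2 (size 8, align 2) → ends 10
  proto at 10 (size 1, align 1) → ends 11
  pad 1 to align 2 for flags
  flags at 12 (size 8, align 2) → ends 20
  checksum at 20 (size 8, align 2) → ends 28
  ttl at 28 (size 2, align 2) → ends 30
  magic at 30 (size 1, align 1) → ends 31
  pad 1 to align 2 for seq
  seq at 32 (size 4, align 2) → ends 36
  version at 36 (size 1, align 1) → ends 37
  tail pad 1 to reach multiple of 2
  total 38 bytes, alignment 2
56 − 38 = 18

18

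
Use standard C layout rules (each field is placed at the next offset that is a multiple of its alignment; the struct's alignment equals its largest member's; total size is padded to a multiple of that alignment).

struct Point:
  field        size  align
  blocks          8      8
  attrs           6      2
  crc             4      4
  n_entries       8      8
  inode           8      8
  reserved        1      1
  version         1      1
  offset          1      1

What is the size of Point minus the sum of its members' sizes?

@0: blocks [8B, align 8] → 8
@8: attrs [6B, align 2] → 14
+2 pad (align 4)
@16: crc [4B, align 4] → 20
+4 pad (align 8)
@24: n_entries [8B, align 8] → 32
@32: inode [8B, align 8] → 40
@40: reserved [1B, align 1] → 41
@41: version [1B, align 1] → 42
@42: offset [1B, align 1] → 43
+5 tail pad (align 8)
size 48, align 8
data bytes 37, size 48 → padding 11

11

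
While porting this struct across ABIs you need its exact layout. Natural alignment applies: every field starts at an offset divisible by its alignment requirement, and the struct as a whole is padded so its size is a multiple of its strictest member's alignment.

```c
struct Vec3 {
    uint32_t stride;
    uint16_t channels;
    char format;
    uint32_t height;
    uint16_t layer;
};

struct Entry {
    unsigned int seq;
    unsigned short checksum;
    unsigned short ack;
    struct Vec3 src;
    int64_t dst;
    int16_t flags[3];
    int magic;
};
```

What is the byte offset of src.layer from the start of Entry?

Vec3: @0: stride [4B, align 4] → 4; @4: channels [2B, align 2] → 6; @6: format [1B, align 1] → 7; +1 pad (align 4); @8: height [4B, align 4] → 12; @12: layer [2B, align 2] → 14; +2 tail pad (align 4); size 16, align 4
@0: seq [4B, align 4] → 4
@4: checksum [2B, align 2] → 6
@6: ack [2B, align 2] → 8
@8: src [16B, align 4] → 24
within Vec3: layer at 12
8 + 12 = 20

20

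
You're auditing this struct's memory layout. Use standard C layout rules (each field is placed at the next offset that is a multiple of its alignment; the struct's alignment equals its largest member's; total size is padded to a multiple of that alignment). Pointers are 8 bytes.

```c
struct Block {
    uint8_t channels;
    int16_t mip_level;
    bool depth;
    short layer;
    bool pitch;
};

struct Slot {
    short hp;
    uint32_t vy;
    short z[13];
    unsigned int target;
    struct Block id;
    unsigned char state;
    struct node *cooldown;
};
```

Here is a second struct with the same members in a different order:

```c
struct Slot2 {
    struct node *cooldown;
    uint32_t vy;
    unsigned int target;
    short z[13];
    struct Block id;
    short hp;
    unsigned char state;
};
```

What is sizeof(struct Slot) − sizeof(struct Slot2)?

Block: 0..1  channels  (1B, 1-aligned); 1..2  -- padding (1B); 2..4  mip_level  (2B, 2-aligned); 4..5  depth  (1B, 1-aligned); 5..6  -- padding (1B); 6..8  layer  (2B, 2-aligned); 8..9  pitch  (1B, 1-aligned); 9..10  -- tail padding (1B); sizeof = 10, alignof = 2
0..2  hp  (2B, 2-aligned)
2..4  -- padding (2B)
4..8  vy  (4B, 4-aligned)
8..34  z  (26B, 2-aligned)
34..36  -- padding (2B)
36..40  target  (4B, 4-aligned)
40..50  id  (10B, 2-aligned)
50..51  state  (1B, 1-aligned)
51..56  -- padding (5B)
56..64  cooldown  (8B, 8-aligned)
sizeof = 64, alignof = 8
— Slot2 —
0..8  cooldown  (8B, 8-aligned)
8..12  vy  (4B, 4-aligned)
12..16  target  (4B, 4-aligned)
16..42  z  (26B, 2-aligned)
42..52  id  (10B, 2-aligned)
52..54  hp  (2B, 2-aligned)
54..55  state  (1B, 1-aligned)
55..56  -- tail padding (1B)
sizeof = 56, alignof = 8
64 − 56 = 8

8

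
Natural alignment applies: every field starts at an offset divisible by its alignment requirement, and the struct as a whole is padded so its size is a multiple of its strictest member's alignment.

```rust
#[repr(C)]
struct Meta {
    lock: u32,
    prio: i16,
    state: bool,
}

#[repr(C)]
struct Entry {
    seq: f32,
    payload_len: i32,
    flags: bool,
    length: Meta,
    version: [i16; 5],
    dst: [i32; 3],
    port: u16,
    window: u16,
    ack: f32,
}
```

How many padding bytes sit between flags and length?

Meta: 0..4  lock  (4B, 4-aligned); 4..6  prio  (2B, 2-aligned); 6..7  state  (1B, 1-aligned); 7..8  -- tail padding (1B); sizeof = 8, alignof = 4
0..4  seq  (4B, 4-aligned)
4..8  payload_len  (4B, 4-aligned)
8..9  flags  (1B, 1-aligned)
9..12  -- padding (3B)
12..20  length  (8B, 4-aligned)

3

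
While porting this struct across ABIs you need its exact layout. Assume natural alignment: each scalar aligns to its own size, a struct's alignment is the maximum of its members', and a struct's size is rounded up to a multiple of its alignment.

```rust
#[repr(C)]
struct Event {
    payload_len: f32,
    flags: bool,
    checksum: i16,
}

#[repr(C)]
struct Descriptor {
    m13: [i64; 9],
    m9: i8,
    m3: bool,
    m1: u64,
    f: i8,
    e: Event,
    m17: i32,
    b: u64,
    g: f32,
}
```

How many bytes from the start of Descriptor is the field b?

Event: @0: payload_len [4B, align 4] → 4; @4: flags [1B, align 1] → 5; +1 pad (align 2); @6: checksum [2B, align 2] → 8; size 8, align 4
@0: m13 [72B, align 8] → 72
@72: m9 [1B, align 1] → 73
@73: m3 [1B, align 1] → 74
+6 pad (align 8)
@80: m1 [8B, align 8] → 88
@88: f [1B, align 1] → 89
+3 pad (align 4)
@92: e [8B, align 4] → 100
@100: m17 [4B, align 4] → 104
@104: b [8B, align 8] → 112

104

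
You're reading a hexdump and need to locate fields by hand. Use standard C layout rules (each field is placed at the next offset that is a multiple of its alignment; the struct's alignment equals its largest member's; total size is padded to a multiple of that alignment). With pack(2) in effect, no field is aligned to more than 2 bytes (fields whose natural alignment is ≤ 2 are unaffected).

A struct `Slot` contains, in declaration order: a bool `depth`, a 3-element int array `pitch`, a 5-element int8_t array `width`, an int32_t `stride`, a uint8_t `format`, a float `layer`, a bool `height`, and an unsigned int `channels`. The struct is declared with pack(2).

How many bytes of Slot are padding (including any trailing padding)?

@0: depth [1B, align 1] → 1
+1 pad (align 2)
@2: pitch [12B, align 2] → 14
@14: width [5B, align 1] → 19
+1 pad (align 2)
@20: stride [4B, align 2] → 24
@24: format [1B, align 1] → 25
+1 pad (align 2)
@26: layer [4B, align 2] → 30
@30: height [1B, align 1] → 31
+1 pad (align 2)
@32: channels [4B, align 2] → 36
size 36, align 2
data bytes 32, size 36 → padding 4

4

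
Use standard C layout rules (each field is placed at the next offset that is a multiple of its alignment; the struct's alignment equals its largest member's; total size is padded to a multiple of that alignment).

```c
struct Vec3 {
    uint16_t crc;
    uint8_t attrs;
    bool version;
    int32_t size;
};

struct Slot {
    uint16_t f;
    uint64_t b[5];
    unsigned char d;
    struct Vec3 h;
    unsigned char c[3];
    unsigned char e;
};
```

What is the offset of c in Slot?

Vec3: @0: crc [2B, align 2] → 2; @2: attrs [1B, align 1] → 3; @3: version [1B, align 1] → 4; @4: size [4B, align 4] → 8; size 8, align 4
@0: f [2B, align 2] → 2
+6 pad (align 8)
@8: b [40B, align 8] → 48
@48: d [1B, align 1] → 49
+3 pad (align 4)
@52: h [8B, align 4] → 60
@60: c [3B, align 1] → 63

60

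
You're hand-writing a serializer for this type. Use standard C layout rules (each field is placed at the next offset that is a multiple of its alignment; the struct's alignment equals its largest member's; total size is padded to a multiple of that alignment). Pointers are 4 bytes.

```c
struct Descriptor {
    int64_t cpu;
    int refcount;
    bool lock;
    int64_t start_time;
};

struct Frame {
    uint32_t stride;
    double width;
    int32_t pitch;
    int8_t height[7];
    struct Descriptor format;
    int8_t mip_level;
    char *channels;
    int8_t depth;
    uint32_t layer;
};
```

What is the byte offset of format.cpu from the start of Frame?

Descriptor: 0..8  cpu  (8B, 8-aligned); 8..12  refcount  (4B, 4-aligned); 12..13  lock  (1B, 1-aligned); 13..16  -- padding (3B); 16..24  start_time  (8B, 8-aligned); sizeof = 24, alignof = 8
0..4  stride  (4B, 4-aligned)
4..8  -- padding (4B)
8..16  width  (8B, 8-aligned)
16..20  pitch  (4B, 4-aligned)
20..27  height  (7B, 1-aligned)
27..32  -- padding (5B)
32..56  format  (24B, 8-aligned)
within Descriptor: cpu at 0
32 + 0 = 32

32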